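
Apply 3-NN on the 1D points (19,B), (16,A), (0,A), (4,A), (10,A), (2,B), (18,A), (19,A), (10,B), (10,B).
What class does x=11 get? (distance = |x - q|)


Distances: |19-11|=8, |16-11|=5, |0-11|=11, |4-11|=7, |10-11|=1, |2-11|=9, |18-11|=7, |19-11|=8, |10-11|=1, |10-11|=1. 3 nearest: (10,A), (10,B), (10,B). Counts: {'A': 1, 'B': 2}. Majority class: B.

B


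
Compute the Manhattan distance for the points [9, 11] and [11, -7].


d = sum of absolute differences: |9-11|=2 + |11--7|=18 = 20.

20


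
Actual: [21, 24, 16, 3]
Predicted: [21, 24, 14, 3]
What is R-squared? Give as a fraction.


Mean(y) = 16. SS_res = 4. SS_tot = 258. R^2 = 1 - 4/(258) = 127/129.

127/129


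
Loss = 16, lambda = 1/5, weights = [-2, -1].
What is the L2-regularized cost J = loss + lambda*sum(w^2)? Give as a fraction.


L2 sq norm = sum(w^2) = 5. J = 16 + 1/5 * 5 = 17.

17


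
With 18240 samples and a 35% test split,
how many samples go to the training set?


Test set = 18240 * 35% = 6384. Training set = 18240 - 6384 = 11856.

11856


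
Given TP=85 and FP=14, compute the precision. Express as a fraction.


Precision = TP / (TP + FP) = 85 / 99 = 85/99.

85/99


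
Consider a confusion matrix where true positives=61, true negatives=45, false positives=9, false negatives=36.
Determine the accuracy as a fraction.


Accuracy = (TP + TN) / (TP + TN + FP + FN) = (61 + 45) / 151 = 106/151.

106/151


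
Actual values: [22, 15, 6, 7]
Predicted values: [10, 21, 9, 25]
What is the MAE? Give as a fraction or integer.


MAE = (1/4) * (|22-10|=12 + |15-21|=6 + |6-9|=3 + |7-25|=18). Sum = 39. MAE = 39/4.

39/4


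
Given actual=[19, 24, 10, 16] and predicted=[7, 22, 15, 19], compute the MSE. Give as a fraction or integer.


MSE = (1/4) * ((19-7)^2=144 + (24-22)^2=4 + (10-15)^2=25 + (16-19)^2=9). Sum = 182. MSE = 91/2.

91/2


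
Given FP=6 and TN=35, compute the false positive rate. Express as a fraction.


FPR = FP / (FP + TN) = 6 / 41 = 6/41.

6/41


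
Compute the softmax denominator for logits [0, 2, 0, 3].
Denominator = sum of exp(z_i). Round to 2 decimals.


Denom = e^0=1.0000 + e^2=7.3891 + e^0=1.0000 + e^3=20.0855. Sum = 29.4746, which rounds to 29.47.

29.47


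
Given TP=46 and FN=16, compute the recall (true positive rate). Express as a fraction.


Recall = TP / (TP + FN) = 46 / 62 = 23/31.

23/31


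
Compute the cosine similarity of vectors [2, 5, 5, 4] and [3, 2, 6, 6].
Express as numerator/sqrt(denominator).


dot = 70. |a|^2 = 70, |b|^2 = 85. cos = 70/sqrt(5950).

70/sqrt(5950)


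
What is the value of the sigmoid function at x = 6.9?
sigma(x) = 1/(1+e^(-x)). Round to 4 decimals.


sigma(6.9) = 1/(1+e^(-6.9)) = 1/(1+0.001008) = 1/1.001008 = 0.9990.

0.9990


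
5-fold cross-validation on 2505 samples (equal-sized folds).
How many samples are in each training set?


Each validation fold has 2505/5 = 501 samples. Training set = 2505 - 501 = 2004.

2004


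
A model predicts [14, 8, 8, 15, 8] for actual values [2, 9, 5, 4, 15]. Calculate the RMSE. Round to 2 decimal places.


MSE = 64.8000. RMSE = sqrt(64.8000) = 8.05.

8.05


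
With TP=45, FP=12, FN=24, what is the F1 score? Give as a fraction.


Precision = 45/57 = 15/19. Recall = 45/69 = 15/23. F1 = 2*P*R/(P+R) = 5/7.

5/7


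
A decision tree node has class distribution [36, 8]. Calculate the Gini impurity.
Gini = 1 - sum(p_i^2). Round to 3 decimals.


Total = 44. Proportions: 36/44, 8/44. sum(p_i^2) = 0.7025. Gini = 1 - 0.7025 = 0.2975, which rounds to 0.298.

0.298


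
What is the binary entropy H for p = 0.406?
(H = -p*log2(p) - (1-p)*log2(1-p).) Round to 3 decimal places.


H = -0.406*log2(0.406) - 0.594*log2(0.594) = 0.974.

0.974


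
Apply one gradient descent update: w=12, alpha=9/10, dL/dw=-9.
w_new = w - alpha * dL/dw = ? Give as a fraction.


w_new = 12 - 9/10 * -9 = 12 - -81/10 = 201/10.

201/10


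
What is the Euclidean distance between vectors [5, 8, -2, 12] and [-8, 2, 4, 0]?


d = sqrt(sum of squared differences). (5--8)^2=169, (8-2)^2=36, (-2-4)^2=36, (12-0)^2=144. Sum = 385.

sqrt(385)


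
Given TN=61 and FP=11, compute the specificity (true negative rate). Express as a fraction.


Specificity = TN / (TN + FP) = 61 / 72 = 61/72.

61/72


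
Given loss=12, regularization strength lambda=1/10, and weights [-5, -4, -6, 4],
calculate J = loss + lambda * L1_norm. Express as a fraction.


L1 norm = sum(|w|) = 19. J = 12 + 1/10 * 19 = 139/10.

139/10


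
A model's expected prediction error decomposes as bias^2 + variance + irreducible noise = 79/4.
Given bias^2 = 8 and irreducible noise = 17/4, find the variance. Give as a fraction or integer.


Total error = bias^2 + variance + irreducible noise. So variance = 79/4 - 8 - 17/4 = 15/2.

15/2


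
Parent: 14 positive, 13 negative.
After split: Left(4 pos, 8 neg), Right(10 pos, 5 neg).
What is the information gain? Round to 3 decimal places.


H(parent) = 0.9990. H(left) = 0.9183, H(right) = 0.9183. Weighted = (12/27)*0.9183 + (15/27)*0.9183 = 0.9183. IG = 0.9990 - 0.9183 = 0.0807, which rounds to 0.081.

0.081


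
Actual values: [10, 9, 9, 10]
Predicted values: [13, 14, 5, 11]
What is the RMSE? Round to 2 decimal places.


MSE = 12.7500. RMSE = sqrt(12.7500) = 3.57.

3.57


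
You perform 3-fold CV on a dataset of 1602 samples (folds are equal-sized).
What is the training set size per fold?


Each validation fold has 1602/3 = 534 samples. Training set = 1602 - 534 = 1068.

1068


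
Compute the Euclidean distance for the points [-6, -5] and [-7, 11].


d = sqrt(sum of squared differences). (-6--7)^2=1, (-5-11)^2=256. Sum = 257.

sqrt(257)


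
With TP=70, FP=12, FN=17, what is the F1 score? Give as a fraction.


Precision = 70/82 = 35/41. Recall = 70/87 = 70/87. F1 = 2*P*R/(P+R) = 140/169.

140/169


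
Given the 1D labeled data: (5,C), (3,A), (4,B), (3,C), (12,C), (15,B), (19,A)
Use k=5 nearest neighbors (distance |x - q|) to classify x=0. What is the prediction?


Distances: |5-0|=5, |3-0|=3, |4-0|=4, |3-0|=3, |12-0|=12, |15-0|=15, |19-0|=19. 5 nearest: (3,A), (3,C), (4,B), (5,C), (12,C). Counts: {'A': 1, 'C': 3, 'B': 1}. Majority class: C.

C


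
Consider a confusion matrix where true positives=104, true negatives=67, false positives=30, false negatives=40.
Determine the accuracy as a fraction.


Accuracy = (TP + TN) / (TP + TN + FP + FN) = (104 + 67) / 241 = 171/241.

171/241


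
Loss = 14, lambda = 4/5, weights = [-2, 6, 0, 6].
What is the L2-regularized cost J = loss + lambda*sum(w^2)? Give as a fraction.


L2 sq norm = sum(w^2) = 76. J = 14 + 4/5 * 76 = 374/5.

374/5


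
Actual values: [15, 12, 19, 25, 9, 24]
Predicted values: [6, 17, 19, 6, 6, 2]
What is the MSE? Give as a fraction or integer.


MSE = (1/6) * ((15-6)^2=81 + (12-17)^2=25 + (19-19)^2=0 + (25-6)^2=361 + (9-6)^2=9 + (24-2)^2=484). Sum = 960. MSE = 160.

160


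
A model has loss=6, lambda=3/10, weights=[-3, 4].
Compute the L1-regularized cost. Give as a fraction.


L1 norm = sum(|w|) = 7. J = 6 + 3/10 * 7 = 81/10.

81/10


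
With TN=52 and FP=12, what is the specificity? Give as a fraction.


Specificity = TN / (TN + FP) = 52 / 64 = 13/16.

13/16


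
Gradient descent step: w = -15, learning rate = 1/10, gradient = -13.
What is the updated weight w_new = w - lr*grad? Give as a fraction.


w_new = -15 - 1/10 * -13 = -15 - -13/10 = -137/10.

-137/10


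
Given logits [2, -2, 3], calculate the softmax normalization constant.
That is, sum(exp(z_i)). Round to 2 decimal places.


Denom = e^2=7.3891 + e^-2=0.1353 + e^3=20.0855. Sum = 27.6099, which rounds to 27.61.

27.61


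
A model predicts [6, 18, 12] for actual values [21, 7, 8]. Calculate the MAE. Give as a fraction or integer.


MAE = (1/3) * (|21-6|=15 + |7-18|=11 + |8-12|=4). Sum = 30. MAE = 10.

10


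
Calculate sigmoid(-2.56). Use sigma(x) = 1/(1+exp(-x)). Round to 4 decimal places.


sigma(-2.56) = 1/(1+e^(2.56)) = 1/(1+12.935817) = 1/13.935817 = 0.0718.

0.0718


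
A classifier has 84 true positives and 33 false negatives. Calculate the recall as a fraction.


Recall = TP / (TP + FN) = 84 / 117 = 28/39.

28/39


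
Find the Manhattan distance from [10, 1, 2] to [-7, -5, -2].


d = sum of absolute differences: |10--7|=17 + |1--5|=6 + |2--2|=4 = 27.

27


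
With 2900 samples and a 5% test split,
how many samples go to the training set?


Test set = 2900 * 5% = 145. Training set = 2900 - 145 = 2755.

2755


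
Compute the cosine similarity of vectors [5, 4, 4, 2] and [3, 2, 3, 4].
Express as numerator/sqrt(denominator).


dot = 43. |a|^2 = 61, |b|^2 = 38. cos = 43/sqrt(2318).

43/sqrt(2318)


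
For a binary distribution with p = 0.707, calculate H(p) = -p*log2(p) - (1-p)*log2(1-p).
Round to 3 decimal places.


H = -0.707*log2(0.707) - 0.293*log2(0.293) = 0.873.

0.873


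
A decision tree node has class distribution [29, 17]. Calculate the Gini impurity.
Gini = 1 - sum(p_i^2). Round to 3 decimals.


Total = 46. Proportions: 29/46, 17/46. sum(p_i^2) = 0.5340. Gini = 1 - 0.5340 = 0.4660, which rounds to 0.466.

0.466


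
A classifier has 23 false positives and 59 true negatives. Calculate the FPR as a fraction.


FPR = FP / (FP + TN) = 23 / 82 = 23/82.

23/82


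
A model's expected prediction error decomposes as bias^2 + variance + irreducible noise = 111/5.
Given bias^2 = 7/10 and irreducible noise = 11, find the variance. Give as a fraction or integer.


Total error = bias^2 + variance + irreducible noise. So variance = 111/5 - 7/10 - 11 = 21/2.

21/2


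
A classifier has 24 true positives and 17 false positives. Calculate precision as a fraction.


Precision = TP / (TP + FP) = 24 / 41 = 24/41.

24/41


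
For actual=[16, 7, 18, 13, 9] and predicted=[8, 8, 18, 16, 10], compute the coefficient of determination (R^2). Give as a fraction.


Mean(y) = 63/5. SS_res = 75. SS_tot = 426/5. R^2 = 1 - 75/(426/5) = 17/142.

17/142


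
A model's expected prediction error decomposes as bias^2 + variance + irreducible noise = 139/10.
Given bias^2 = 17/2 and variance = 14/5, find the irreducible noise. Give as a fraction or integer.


Total error = bias^2 + variance + irreducible noise. So irreducible noise = 139/10 - 17/2 - 14/5 = 13/5.

13/5


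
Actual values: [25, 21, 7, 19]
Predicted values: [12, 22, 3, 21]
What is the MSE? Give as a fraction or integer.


MSE = (1/4) * ((25-12)^2=169 + (21-22)^2=1 + (7-3)^2=16 + (19-21)^2=4). Sum = 190. MSE = 95/2.

95/2


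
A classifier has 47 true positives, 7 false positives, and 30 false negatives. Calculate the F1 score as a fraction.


Precision = 47/54 = 47/54. Recall = 47/77 = 47/77. F1 = 2*P*R/(P+R) = 94/131.

94/131


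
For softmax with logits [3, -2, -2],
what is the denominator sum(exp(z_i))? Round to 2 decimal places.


Denom = e^3=20.0855 + e^-2=0.1353 + e^-2=0.1353. Sum = 20.3561, which rounds to 20.36.

20.36


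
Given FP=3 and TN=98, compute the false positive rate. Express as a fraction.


FPR = FP / (FP + TN) = 3 / 101 = 3/101.

3/101


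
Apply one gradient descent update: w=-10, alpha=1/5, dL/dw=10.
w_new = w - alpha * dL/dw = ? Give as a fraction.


w_new = -10 - 1/5 * 10 = -10 - 2 = -12.

-12


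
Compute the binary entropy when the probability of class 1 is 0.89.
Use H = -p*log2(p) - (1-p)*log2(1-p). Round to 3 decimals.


H = -0.89*log2(0.89) - 0.11*log2(0.11) = 0.500.

0.500


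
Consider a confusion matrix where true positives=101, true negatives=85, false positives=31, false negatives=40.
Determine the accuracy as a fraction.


Accuracy = (TP + TN) / (TP + TN + FP + FN) = (101 + 85) / 257 = 186/257.

186/257


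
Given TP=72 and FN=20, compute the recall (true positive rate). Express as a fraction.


Recall = TP / (TP + FN) = 72 / 92 = 18/23.

18/23


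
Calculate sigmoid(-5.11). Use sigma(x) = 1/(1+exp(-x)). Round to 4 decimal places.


sigma(-5.11) = 1/(1+e^(5.11)) = 1/(1+165.670355) = 1/166.670355 = 0.0060.

0.0060


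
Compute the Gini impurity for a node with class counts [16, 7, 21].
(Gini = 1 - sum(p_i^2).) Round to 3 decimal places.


Total = 44. Proportions: 16/44, 7/44, 21/44. sum(p_i^2) = 0.3853. Gini = 1 - 0.3853 = 0.6147, which rounds to 0.615.

0.615


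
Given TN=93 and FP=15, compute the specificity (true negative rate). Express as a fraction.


Specificity = TN / (TN + FP) = 93 / 108 = 31/36.

31/36


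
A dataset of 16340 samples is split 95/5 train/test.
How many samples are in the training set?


Test set = 16340 * 5% = 817. Training set = 16340 - 817 = 15523.

15523


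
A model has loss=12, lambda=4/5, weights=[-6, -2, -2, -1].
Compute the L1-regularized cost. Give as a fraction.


L1 norm = sum(|w|) = 11. J = 12 + 4/5 * 11 = 104/5.

104/5


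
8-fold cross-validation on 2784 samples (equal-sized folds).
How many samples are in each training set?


Each validation fold has 2784/8 = 348 samples. Training set = 2784 - 348 = 2436.

2436


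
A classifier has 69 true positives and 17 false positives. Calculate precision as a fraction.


Precision = TP / (TP + FP) = 69 / 86 = 69/86.

69/86


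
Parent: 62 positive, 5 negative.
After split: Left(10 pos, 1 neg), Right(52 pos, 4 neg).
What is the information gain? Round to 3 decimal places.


H(parent) = 0.3830. H(left) = 0.4395, H(right) = 0.3712. Weighted = (11/67)*0.4395 + (56/67)*0.3712 = 0.3824. IG = 0.3830 - 0.3824 = 0.0006, which rounds to 0.001.

0.001


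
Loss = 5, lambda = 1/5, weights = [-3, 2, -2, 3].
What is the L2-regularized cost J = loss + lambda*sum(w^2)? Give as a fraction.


L2 sq norm = sum(w^2) = 26. J = 5 + 1/5 * 26 = 51/5.

51/5


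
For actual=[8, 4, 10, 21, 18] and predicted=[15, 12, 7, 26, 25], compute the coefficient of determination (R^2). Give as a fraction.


Mean(y) = 61/5. SS_res = 196. SS_tot = 1004/5. R^2 = 1 - 196/(1004/5) = 6/251.

6/251


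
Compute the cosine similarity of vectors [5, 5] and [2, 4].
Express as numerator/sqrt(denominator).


dot = 30. |a|^2 = 50, |b|^2 = 20. cos = 30/sqrt(1000).

30/sqrt(1000)


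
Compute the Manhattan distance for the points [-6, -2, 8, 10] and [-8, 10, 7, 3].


d = sum of absolute differences: |-6--8|=2 + |-2-10|=12 + |8-7|=1 + |10-3|=7 = 22.

22


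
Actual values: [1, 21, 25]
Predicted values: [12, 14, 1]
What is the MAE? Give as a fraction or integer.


MAE = (1/3) * (|1-12|=11 + |21-14|=7 + |25-1|=24). Sum = 42. MAE = 14.

14


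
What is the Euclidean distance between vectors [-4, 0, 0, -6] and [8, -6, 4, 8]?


d = sqrt(sum of squared differences). (-4-8)^2=144, (0--6)^2=36, (0-4)^2=16, (-6-8)^2=196. Sum = 392.

sqrt(392)


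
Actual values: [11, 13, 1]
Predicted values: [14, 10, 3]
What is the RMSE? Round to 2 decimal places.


MSE = 7.3333. RMSE = sqrt(7.3333) = 2.71.

2.71


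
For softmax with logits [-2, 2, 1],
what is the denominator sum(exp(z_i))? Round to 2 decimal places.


Denom = e^-2=0.1353 + e^2=7.3891 + e^1=2.7183. Sum = 10.2427, which rounds to 10.24.

10.24


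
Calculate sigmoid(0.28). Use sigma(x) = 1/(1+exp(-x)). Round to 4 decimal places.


sigma(0.28) = 1/(1+e^(-0.28)) = 1/(1+0.755784) = 1/1.755784 = 0.5695.

0.5695


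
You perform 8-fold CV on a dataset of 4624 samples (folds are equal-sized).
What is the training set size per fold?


Each validation fold has 4624/8 = 578 samples. Training set = 4624 - 578 = 4046.

4046


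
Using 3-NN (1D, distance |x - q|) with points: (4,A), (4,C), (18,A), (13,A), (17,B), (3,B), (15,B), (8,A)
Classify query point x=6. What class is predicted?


Distances: |4-6|=2, |4-6|=2, |18-6|=12, |13-6|=7, |17-6|=11, |3-6|=3, |15-6|=9, |8-6|=2. 3 nearest: (4,A), (8,A), (4,C). Counts: {'A': 2, 'C': 1}. Majority class: A.

A


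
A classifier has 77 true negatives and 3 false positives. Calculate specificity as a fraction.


Specificity = TN / (TN + FP) = 77 / 80 = 77/80.

77/80


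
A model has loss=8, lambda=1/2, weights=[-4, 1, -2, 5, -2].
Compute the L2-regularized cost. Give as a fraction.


L2 sq norm = sum(w^2) = 50. J = 8 + 1/2 * 50 = 33.

33


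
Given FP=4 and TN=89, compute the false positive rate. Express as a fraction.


FPR = FP / (FP + TN) = 4 / 93 = 4/93.

4/93


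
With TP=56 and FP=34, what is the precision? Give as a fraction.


Precision = TP / (TP + FP) = 56 / 90 = 28/45.

28/45


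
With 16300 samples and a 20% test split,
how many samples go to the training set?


Test set = 16300 * 20% = 3260. Training set = 16300 - 3260 = 13040.

13040


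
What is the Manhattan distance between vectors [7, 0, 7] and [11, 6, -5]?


d = sum of absolute differences: |7-11|=4 + |0-6|=6 + |7--5|=12 = 22.

22


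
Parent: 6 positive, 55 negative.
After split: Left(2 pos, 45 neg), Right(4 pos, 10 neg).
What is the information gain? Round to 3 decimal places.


H(parent) = 0.4638. H(left) = 0.2539, H(right) = 0.8631. Weighted = (47/61)*0.2539 + (14/61)*0.8631 = 0.3937. IG = 0.4638 - 0.3937 = 0.0701, which rounds to 0.070.

0.070


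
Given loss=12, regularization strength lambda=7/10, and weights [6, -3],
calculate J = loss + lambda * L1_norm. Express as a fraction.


L1 norm = sum(|w|) = 9. J = 12 + 7/10 * 9 = 183/10.

183/10


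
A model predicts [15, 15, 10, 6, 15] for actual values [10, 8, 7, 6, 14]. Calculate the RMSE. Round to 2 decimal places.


MSE = 16.8000. RMSE = sqrt(16.8000) = 4.10.

4.10


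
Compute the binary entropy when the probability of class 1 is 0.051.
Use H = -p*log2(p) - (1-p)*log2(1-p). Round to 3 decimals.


H = -0.051*log2(0.051) - 0.949*log2(0.949) = 0.291.

0.291


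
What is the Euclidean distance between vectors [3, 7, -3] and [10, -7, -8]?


d = sqrt(sum of squared differences). (3-10)^2=49, (7--7)^2=196, (-3--8)^2=25. Sum = 270.

sqrt(270)


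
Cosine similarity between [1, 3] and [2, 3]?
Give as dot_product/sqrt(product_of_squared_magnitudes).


dot = 11. |a|^2 = 10, |b|^2 = 13. cos = 11/sqrt(130).

11/sqrt(130)


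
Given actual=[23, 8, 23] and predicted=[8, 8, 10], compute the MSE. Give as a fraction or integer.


MSE = (1/3) * ((23-8)^2=225 + (8-8)^2=0 + (23-10)^2=169). Sum = 394. MSE = 394/3.

394/3


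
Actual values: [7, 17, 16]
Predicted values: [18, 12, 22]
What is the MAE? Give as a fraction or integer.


MAE = (1/3) * (|7-18|=11 + |17-12|=5 + |16-22|=6). Sum = 22. MAE = 22/3.

22/3


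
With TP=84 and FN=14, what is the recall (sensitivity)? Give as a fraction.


Recall = TP / (TP + FN) = 84 / 98 = 6/7.

6/7


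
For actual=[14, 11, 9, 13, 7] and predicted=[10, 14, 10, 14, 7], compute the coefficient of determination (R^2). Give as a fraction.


Mean(y) = 54/5. SS_res = 27. SS_tot = 164/5. R^2 = 1 - 27/(164/5) = 29/164.

29/164


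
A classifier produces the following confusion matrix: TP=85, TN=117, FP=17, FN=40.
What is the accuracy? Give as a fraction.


Accuracy = (TP + TN) / (TP + TN + FP + FN) = (85 + 117) / 259 = 202/259.

202/259


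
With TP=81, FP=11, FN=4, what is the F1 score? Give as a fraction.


Precision = 81/92 = 81/92. Recall = 81/85 = 81/85. F1 = 2*P*R/(P+R) = 54/59.

54/59


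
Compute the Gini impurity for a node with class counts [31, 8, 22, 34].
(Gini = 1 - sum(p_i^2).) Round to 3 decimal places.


Total = 95. Proportions: 31/95, 8/95, 22/95, 34/95. sum(p_i^2) = 0.2953. Gini = 1 - 0.2953 = 0.7047, which rounds to 0.705.

0.705


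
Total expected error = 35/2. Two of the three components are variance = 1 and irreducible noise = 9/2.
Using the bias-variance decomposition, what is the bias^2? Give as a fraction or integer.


Total error = bias^2 + variance + irreducible noise. So bias^2 = 35/2 - 1 - 9/2 = 12.

12


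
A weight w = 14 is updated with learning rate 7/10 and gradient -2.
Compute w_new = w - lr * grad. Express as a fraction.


w_new = 14 - 7/10 * -2 = 14 - -7/5 = 77/5.

77/5


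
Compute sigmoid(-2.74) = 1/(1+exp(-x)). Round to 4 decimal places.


sigma(-2.74) = 1/(1+e^(2.74)) = 1/(1+15.486985) = 1/16.486985 = 0.0607.

0.0607


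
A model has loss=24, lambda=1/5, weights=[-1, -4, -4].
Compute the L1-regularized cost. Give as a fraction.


L1 norm = sum(|w|) = 9. J = 24 + 1/5 * 9 = 129/5.

129/5


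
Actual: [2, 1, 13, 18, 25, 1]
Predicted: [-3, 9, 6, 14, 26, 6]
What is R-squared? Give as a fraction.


Mean(y) = 10. SS_res = 180. SS_tot = 524. R^2 = 1 - 180/(524) = 86/131.

86/131


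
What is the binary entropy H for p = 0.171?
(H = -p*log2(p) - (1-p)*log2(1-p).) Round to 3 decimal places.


H = -0.171*log2(0.171) - 0.829*log2(0.829) = 0.660.

0.660


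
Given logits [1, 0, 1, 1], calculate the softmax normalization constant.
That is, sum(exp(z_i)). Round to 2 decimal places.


Denom = e^1=2.7183 + e^0=1.0000 + e^1=2.7183 + e^1=2.7183. Sum = 9.1549, which rounds to 9.15.

9.15


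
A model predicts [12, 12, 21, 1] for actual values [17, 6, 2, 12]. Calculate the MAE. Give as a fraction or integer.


MAE = (1/4) * (|17-12|=5 + |6-12|=6 + |2-21|=19 + |12-1|=11). Sum = 41. MAE = 41/4.

41/4


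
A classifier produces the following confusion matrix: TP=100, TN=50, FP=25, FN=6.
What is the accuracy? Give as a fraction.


Accuracy = (TP + TN) / (TP + TN + FP + FN) = (100 + 50) / 181 = 150/181.

150/181


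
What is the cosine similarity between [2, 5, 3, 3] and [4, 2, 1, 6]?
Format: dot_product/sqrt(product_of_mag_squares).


dot = 39. |a|^2 = 47, |b|^2 = 57. cos = 39/sqrt(2679).

39/sqrt(2679)


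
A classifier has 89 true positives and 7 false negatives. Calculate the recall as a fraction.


Recall = TP / (TP + FN) = 89 / 96 = 89/96.

89/96


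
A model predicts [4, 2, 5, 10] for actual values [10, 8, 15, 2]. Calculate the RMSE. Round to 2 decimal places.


MSE = 59.0000. RMSE = sqrt(59.0000) = 7.68.

7.68


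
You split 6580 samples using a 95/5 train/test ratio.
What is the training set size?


Test set = 6580 * 5% = 329. Training set = 6580 - 329 = 6251.

6251


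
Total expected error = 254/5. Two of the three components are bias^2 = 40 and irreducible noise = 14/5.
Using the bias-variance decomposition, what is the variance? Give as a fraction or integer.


Total error = bias^2 + variance + irreducible noise. So variance = 254/5 - 40 - 14/5 = 8.

8


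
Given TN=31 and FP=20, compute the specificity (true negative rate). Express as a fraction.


Specificity = TN / (TN + FP) = 31 / 51 = 31/51.

31/51


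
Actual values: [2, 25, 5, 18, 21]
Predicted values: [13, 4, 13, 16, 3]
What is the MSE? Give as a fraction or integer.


MSE = (1/5) * ((2-13)^2=121 + (25-4)^2=441 + (5-13)^2=64 + (18-16)^2=4 + (21-3)^2=324). Sum = 954. MSE = 954/5.

954/5


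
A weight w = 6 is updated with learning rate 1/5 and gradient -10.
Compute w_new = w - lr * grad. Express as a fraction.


w_new = 6 - 1/5 * -10 = 6 - -2 = 8.

8


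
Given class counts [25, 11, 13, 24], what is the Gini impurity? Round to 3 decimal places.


Total = 73. Proportions: 25/73, 11/73, 13/73, 24/73. sum(p_i^2) = 0.2798. Gini = 1 - 0.2798 = 0.7202, which rounds to 0.720.

0.720


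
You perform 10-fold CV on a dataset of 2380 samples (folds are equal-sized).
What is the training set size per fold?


Each validation fold has 2380/10 = 238 samples. Training set = 2380 - 238 = 2142.

2142


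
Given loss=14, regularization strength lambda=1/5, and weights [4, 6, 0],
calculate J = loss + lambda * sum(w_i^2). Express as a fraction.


L2 sq norm = sum(w^2) = 52. J = 14 + 1/5 * 52 = 122/5.

122/5


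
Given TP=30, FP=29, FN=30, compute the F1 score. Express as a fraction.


Precision = 30/59 = 30/59. Recall = 30/60 = 1/2. F1 = 2*P*R/(P+R) = 60/119.

60/119


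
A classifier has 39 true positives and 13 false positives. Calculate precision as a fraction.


Precision = TP / (TP + FP) = 39 / 52 = 3/4.

3/4


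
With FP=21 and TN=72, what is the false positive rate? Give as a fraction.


FPR = FP / (FP + TN) = 21 / 93 = 7/31.

7/31


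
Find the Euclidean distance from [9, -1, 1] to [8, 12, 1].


d = sqrt(sum of squared differences). (9-8)^2=1, (-1-12)^2=169, (1-1)^2=0. Sum = 170.

sqrt(170)


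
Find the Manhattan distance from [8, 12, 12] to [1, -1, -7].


d = sum of absolute differences: |8-1|=7 + |12--1|=13 + |12--7|=19 = 39.

39


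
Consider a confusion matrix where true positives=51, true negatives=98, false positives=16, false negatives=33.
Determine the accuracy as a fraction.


Accuracy = (TP + TN) / (TP + TN + FP + FN) = (51 + 98) / 198 = 149/198.

149/198


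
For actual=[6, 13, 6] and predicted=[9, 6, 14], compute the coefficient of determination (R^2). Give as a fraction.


Mean(y) = 25/3. SS_res = 122. SS_tot = 98/3. R^2 = 1 - 122/(98/3) = -134/49.

-134/49


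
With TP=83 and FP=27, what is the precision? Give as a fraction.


Precision = TP / (TP + FP) = 83 / 110 = 83/110.

83/110


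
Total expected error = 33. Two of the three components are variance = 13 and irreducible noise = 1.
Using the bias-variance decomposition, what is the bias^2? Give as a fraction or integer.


Total error = bias^2 + variance + irreducible noise. So bias^2 = 33 - 13 - 1 = 19.

19


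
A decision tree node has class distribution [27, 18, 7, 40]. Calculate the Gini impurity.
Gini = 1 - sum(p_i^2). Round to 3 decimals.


Total = 92. Proportions: 27/92, 18/92, 7/92, 40/92. sum(p_i^2) = 0.3192. Gini = 1 - 0.3192 = 0.6808, which rounds to 0.681.

0.681


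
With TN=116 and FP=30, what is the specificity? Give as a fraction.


Specificity = TN / (TN + FP) = 116 / 146 = 58/73.

58/73


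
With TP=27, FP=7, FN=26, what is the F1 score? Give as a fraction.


Precision = 27/34 = 27/34. Recall = 27/53 = 27/53. F1 = 2*P*R/(P+R) = 18/29.

18/29


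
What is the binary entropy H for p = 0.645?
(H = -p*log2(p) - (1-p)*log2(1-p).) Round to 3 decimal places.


H = -0.645*log2(0.645) - 0.355*log2(0.355) = 0.938.

0.938


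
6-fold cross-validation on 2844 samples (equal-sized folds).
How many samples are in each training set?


Each validation fold has 2844/6 = 474 samples. Training set = 2844 - 474 = 2370.

2370


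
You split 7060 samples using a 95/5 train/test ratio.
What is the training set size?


Test set = 7060 * 5% = 353. Training set = 7060 - 353 = 6707.

6707


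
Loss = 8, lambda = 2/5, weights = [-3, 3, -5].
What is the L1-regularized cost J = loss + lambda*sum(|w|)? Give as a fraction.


L1 norm = sum(|w|) = 11. J = 8 + 2/5 * 11 = 62/5.

62/5


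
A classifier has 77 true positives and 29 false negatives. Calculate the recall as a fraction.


Recall = TP / (TP + FN) = 77 / 106 = 77/106.

77/106


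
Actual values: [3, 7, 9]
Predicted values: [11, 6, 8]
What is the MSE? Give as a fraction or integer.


MSE = (1/3) * ((3-11)^2=64 + (7-6)^2=1 + (9-8)^2=1). Sum = 66. MSE = 22.

22


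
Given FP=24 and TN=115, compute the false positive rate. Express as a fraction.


FPR = FP / (FP + TN) = 24 / 139 = 24/139.

24/139


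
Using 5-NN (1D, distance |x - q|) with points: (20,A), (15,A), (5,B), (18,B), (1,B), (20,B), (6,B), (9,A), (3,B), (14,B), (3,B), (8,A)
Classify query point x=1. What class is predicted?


Distances: |20-1|=19, |15-1|=14, |5-1|=4, |18-1|=17, |1-1|=0, |20-1|=19, |6-1|=5, |9-1|=8, |3-1|=2, |14-1|=13, |3-1|=2, |8-1|=7. 5 nearest: (1,B), (3,B), (3,B), (5,B), (6,B). Counts: {'B': 5}. Majority class: B.

B


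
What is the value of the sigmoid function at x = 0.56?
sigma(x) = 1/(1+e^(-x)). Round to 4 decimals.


sigma(0.56) = 1/(1+e^(-0.56)) = 1/(1+0.571209) = 1/1.571209 = 0.6365.

0.6365


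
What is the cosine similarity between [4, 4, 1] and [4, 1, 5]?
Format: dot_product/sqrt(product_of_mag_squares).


dot = 25. |a|^2 = 33, |b|^2 = 42. cos = 25/sqrt(1386).

25/sqrt(1386)


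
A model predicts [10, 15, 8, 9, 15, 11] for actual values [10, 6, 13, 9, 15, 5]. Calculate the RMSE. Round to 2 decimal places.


MSE = 23.6667. RMSE = sqrt(23.6667) = 4.86.

4.86


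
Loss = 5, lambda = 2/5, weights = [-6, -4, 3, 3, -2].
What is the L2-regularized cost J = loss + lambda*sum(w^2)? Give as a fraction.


L2 sq norm = sum(w^2) = 74. J = 5 + 2/5 * 74 = 173/5.

173/5


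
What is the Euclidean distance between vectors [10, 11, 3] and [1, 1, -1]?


d = sqrt(sum of squared differences). (10-1)^2=81, (11-1)^2=100, (3--1)^2=16. Sum = 197.

sqrt(197)


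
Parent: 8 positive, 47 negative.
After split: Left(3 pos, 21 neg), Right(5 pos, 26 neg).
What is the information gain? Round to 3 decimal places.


H(parent) = 0.5983. H(left) = 0.5436, H(right) = 0.6374. Weighted = (24/55)*0.5436 + (31/55)*0.6374 = 0.5965. IG = 0.5983 - 0.5965 = 0.0018, which rounds to 0.002.

0.002


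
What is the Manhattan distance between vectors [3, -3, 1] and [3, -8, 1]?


d = sum of absolute differences: |3-3|=0 + |-3--8|=5 + |1-1|=0 = 5.

5


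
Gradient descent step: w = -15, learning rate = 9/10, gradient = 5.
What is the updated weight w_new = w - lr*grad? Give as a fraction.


w_new = -15 - 9/10 * 5 = -15 - 9/2 = -39/2.

-39/2


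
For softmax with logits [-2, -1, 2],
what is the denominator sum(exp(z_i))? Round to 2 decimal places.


Denom = e^-2=0.1353 + e^-1=0.3679 + e^2=7.3891. Sum = 7.8923, which rounds to 7.89.

7.89


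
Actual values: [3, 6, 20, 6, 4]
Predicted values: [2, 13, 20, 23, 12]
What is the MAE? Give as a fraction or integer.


MAE = (1/5) * (|3-2|=1 + |6-13|=7 + |20-20|=0 + |6-23|=17 + |4-12|=8). Sum = 33. MAE = 33/5.

33/5


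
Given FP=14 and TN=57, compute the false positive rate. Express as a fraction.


FPR = FP / (FP + TN) = 14 / 71 = 14/71.

14/71


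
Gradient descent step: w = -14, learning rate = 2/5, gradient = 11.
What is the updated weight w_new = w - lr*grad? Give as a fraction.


w_new = -14 - 2/5 * 11 = -14 - 22/5 = -92/5.

-92/5


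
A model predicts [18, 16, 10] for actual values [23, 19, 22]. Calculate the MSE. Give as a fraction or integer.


MSE = (1/3) * ((23-18)^2=25 + (19-16)^2=9 + (22-10)^2=144). Sum = 178. MSE = 178/3.

178/3


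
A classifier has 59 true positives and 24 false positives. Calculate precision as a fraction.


Precision = TP / (TP + FP) = 59 / 83 = 59/83.

59/83


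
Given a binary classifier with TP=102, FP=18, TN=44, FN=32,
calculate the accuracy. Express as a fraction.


Accuracy = (TP + TN) / (TP + TN + FP + FN) = (102 + 44) / 196 = 73/98.

73/98


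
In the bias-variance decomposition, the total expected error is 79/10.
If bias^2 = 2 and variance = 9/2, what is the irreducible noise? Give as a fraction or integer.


Total error = bias^2 + variance + irreducible noise. So irreducible noise = 79/10 - 2 - 9/2 = 7/5.

7/5


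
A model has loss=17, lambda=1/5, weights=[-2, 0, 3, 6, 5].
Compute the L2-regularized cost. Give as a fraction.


L2 sq norm = sum(w^2) = 74. J = 17 + 1/5 * 74 = 159/5.

159/5


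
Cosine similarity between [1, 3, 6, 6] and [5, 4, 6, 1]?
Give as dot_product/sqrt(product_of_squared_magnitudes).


dot = 59. |a|^2 = 82, |b|^2 = 78. cos = 59/sqrt(6396).

59/sqrt(6396)


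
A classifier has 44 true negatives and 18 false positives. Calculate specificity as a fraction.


Specificity = TN / (TN + FP) = 44 / 62 = 22/31.

22/31


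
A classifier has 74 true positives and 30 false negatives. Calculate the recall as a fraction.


Recall = TP / (TP + FN) = 74 / 104 = 37/52.

37/52


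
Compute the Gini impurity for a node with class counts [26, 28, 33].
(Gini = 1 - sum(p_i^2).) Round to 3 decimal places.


Total = 87. Proportions: 26/87, 28/87, 33/87. sum(p_i^2) = 0.3368. Gini = 1 - 0.3368 = 0.6632, which rounds to 0.663.

0.663


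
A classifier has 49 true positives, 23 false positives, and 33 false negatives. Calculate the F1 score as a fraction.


Precision = 49/72 = 49/72. Recall = 49/82 = 49/82. F1 = 2*P*R/(P+R) = 7/11.

7/11


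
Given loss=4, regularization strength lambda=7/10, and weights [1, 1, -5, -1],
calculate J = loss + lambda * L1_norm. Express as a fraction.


L1 norm = sum(|w|) = 8. J = 4 + 7/10 * 8 = 48/5.

48/5


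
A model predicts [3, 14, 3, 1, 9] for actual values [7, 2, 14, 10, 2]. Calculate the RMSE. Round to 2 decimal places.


MSE = 82.2000. RMSE = sqrt(82.2000) = 9.07.

9.07


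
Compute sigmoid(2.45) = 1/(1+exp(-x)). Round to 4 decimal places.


sigma(2.45) = 1/(1+e^(-2.45)) = 1/(1+0.086294) = 1/1.086294 = 0.9206.

0.9206


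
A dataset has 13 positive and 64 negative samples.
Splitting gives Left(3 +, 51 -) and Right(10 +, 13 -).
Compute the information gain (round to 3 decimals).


H(parent) = 0.6550. H(left) = 0.3095, H(right) = 0.9877. Weighted = (54/77)*0.3095 + (23/77)*0.9877 = 0.5121. IG = 0.6550 - 0.5121 = 0.1429, which rounds to 0.143.

0.143


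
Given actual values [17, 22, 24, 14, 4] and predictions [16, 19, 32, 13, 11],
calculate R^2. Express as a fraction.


Mean(y) = 81/5. SS_res = 124. SS_tot = 1244/5. R^2 = 1 - 124/(1244/5) = 156/311.

156/311


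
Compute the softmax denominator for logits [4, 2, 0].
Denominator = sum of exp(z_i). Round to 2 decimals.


Denom = e^4=54.5982 + e^2=7.3891 + e^0=1.0000. Sum = 62.9873, which rounds to 62.99.

62.99


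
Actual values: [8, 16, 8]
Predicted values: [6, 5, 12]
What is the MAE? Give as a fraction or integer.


MAE = (1/3) * (|8-6|=2 + |16-5|=11 + |8-12|=4). Sum = 17. MAE = 17/3.

17/3


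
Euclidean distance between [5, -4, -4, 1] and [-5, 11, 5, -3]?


d = sqrt(sum of squared differences). (5--5)^2=100, (-4-11)^2=225, (-4-5)^2=81, (1--3)^2=16. Sum = 422.

sqrt(422)


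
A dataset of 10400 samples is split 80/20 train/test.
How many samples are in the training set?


Test set = 10400 * 20% = 2080. Training set = 10400 - 2080 = 8320.

8320


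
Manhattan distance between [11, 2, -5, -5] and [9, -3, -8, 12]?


d = sum of absolute differences: |11-9|=2 + |2--3|=5 + |-5--8|=3 + |-5-12|=17 = 27.

27


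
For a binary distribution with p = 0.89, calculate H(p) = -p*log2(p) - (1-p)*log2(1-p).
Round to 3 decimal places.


H = -0.89*log2(0.89) - 0.11*log2(0.11) = 0.500.

0.500


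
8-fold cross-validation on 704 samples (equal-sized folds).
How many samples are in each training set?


Each validation fold has 704/8 = 88 samples. Training set = 704 - 88 = 616.

616


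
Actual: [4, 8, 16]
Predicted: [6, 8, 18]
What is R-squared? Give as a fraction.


Mean(y) = 28/3. SS_res = 8. SS_tot = 224/3. R^2 = 1 - 8/(224/3) = 25/28.

25/28


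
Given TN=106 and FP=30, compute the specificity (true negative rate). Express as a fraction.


Specificity = TN / (TN + FP) = 106 / 136 = 53/68.

53/68


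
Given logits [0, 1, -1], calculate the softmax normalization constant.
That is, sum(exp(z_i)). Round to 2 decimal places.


Denom = e^0=1.0000 + e^1=2.7183 + e^-1=0.3679. Sum = 4.0862, which rounds to 4.09.

4.09


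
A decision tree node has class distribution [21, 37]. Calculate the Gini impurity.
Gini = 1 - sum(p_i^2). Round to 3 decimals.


Total = 58. Proportions: 21/58, 37/58. sum(p_i^2) = 0.5380. Gini = 1 - 0.5380 = 0.4620, which rounds to 0.462.

0.462


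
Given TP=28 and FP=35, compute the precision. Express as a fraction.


Precision = TP / (TP + FP) = 28 / 63 = 4/9.

4/9


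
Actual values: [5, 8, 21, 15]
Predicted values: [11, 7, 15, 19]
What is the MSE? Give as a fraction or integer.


MSE = (1/4) * ((5-11)^2=36 + (8-7)^2=1 + (21-15)^2=36 + (15-19)^2=16). Sum = 89. MSE = 89/4.

89/4


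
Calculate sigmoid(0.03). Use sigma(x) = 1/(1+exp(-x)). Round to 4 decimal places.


sigma(0.03) = 1/(1+e^(-0.03)) = 1/(1+0.970446) = 1/1.970446 = 0.5075.

0.5075


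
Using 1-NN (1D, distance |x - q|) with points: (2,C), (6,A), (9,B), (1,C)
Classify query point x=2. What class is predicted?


Distances: |2-2|=0, |6-2|=4, |9-2|=7, |1-2|=1. 1 nearest: (2,C). Counts: {'C': 1}. Majority class: C.

C


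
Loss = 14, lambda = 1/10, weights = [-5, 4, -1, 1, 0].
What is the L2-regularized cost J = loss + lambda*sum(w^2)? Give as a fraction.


L2 sq norm = sum(w^2) = 43. J = 14 + 1/10 * 43 = 183/10.

183/10


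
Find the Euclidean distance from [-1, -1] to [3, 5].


d = sqrt(sum of squared differences). (-1-3)^2=16, (-1-5)^2=36. Sum = 52.

sqrt(52)


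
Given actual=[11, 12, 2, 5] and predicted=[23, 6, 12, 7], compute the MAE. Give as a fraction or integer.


MAE = (1/4) * (|11-23|=12 + |12-6|=6 + |2-12|=10 + |5-7|=2). Sum = 30. MAE = 15/2.

15/2


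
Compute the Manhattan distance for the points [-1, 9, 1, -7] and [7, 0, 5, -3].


d = sum of absolute differences: |-1-7|=8 + |9-0|=9 + |1-5|=4 + |-7--3|=4 = 25.

25


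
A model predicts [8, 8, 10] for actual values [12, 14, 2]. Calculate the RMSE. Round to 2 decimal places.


MSE = 38.6667. RMSE = sqrt(38.6667) = 6.22.

6.22


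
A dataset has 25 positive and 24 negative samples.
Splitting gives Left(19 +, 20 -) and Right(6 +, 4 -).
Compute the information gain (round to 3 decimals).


H(parent) = 0.9997. H(left) = 0.9995, H(right) = 0.9710. Weighted = (39/49)*0.9995 + (10/49)*0.9710 = 0.9937. IG = 0.9997 - 0.9937 = 0.0060, which rounds to 0.006.

0.006


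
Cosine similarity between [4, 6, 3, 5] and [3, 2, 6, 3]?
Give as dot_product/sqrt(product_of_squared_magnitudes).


dot = 57. |a|^2 = 86, |b|^2 = 58. cos = 57/sqrt(4988).

57/sqrt(4988)


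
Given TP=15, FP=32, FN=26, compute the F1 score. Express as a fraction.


Precision = 15/47 = 15/47. Recall = 15/41 = 15/41. F1 = 2*P*R/(P+R) = 15/44.

15/44


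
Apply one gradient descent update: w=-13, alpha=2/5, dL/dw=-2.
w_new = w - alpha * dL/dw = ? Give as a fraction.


w_new = -13 - 2/5 * -2 = -13 - -4/5 = -61/5.

-61/5


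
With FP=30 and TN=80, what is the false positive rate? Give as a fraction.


FPR = FP / (FP + TN) = 30 / 110 = 3/11.

3/11


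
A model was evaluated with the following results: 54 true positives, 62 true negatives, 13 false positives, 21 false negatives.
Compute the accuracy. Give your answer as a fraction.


Accuracy = (TP + TN) / (TP + TN + FP + FN) = (54 + 62) / 150 = 58/75.

58/75


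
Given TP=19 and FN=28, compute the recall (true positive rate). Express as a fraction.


Recall = TP / (TP + FN) = 19 / 47 = 19/47.

19/47


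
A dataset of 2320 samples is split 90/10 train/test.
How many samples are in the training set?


Test set = 2320 * 10% = 232. Training set = 2320 - 232 = 2088.

2088


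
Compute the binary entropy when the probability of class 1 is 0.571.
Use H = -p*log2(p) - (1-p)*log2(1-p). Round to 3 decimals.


H = -0.571*log2(0.571) - 0.429*log2(0.429) = 0.985.

0.985


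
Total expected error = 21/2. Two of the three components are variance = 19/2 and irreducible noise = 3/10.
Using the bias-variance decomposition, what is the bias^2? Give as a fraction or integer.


Total error = bias^2 + variance + irreducible noise. So bias^2 = 21/2 - 19/2 - 3/10 = 7/10.

7/10


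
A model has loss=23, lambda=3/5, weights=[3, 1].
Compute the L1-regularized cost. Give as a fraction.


L1 norm = sum(|w|) = 4. J = 23 + 3/5 * 4 = 127/5.

127/5


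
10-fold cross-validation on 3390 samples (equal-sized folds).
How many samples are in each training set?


Each validation fold has 3390/10 = 339 samples. Training set = 3390 - 339 = 3051.

3051


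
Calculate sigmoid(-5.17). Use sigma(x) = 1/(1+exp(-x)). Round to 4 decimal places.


sigma(-5.17) = 1/(1+e^(5.17)) = 1/(1+175.914837) = 1/176.914837 = 0.0057.

0.0057
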